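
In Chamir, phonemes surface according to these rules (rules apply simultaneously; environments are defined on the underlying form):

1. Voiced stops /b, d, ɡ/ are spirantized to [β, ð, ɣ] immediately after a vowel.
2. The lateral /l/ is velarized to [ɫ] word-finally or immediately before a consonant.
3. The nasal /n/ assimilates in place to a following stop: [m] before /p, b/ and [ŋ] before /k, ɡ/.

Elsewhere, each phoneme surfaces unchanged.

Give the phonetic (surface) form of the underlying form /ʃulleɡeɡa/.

[ʃuɫleɣeɣa]

/ʃ/ — not in any rule's target class → [ʃ].
/u/ (between /ʃ/ and /l/) is unaffected → [u].
/l/ — between /u/ and /l/, word-finally or immediately before a consonant — surfaces as [ɫ] (rule 2).
/l/ — between /l/ and /e/; rule 2 does not apply here → [l].
/e/ — not in any rule's target class → [e].
/ɡ/ (between /e/ and /e/): immediately after a vowel, so rule 1 applies → [ɣ].
/e/ (between /ɡ/ and /ɡ/): no rule targets it → [e].
/ɡ/ meets the environment for rule 1 (immediately after a vowel) → [ɣ].
/a/ — not in any rule's target class → [a].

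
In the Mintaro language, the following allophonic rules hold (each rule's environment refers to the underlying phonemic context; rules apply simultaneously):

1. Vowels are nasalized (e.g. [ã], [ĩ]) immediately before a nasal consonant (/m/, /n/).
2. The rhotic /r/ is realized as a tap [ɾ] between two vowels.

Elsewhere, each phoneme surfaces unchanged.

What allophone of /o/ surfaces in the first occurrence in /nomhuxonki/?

[õ]

/o/ (between /n/ and /m/) occurs before a nasal consonant → [õ] by rule 1.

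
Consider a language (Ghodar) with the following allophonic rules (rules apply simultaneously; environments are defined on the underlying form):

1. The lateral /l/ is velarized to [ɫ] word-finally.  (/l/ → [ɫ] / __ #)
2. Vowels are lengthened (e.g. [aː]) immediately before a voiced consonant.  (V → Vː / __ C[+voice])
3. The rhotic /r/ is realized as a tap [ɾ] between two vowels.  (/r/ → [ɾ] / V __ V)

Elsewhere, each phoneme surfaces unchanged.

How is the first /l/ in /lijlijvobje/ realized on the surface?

[l]

/l/ (word-initial) fails the environment for rule 1, so it stays [l].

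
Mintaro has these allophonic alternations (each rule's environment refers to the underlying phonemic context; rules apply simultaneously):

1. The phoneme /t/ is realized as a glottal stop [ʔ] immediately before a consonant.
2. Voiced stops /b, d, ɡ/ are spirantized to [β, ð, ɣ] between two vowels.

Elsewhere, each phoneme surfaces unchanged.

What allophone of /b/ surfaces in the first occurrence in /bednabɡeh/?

[b]

/b/ — word-initial; rule 2 does not apply here → [b].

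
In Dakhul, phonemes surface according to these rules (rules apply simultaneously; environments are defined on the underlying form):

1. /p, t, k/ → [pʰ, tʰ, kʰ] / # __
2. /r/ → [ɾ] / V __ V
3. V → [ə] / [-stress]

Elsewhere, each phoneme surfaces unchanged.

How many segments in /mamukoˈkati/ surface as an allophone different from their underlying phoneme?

Segments that undergo a rule: /a/ → [ə] (rule 3); /u/ → [ə] (rule 3); /o/ → [ə] (rule 3); /i/ → [ə] (rule 3).
All other segments surface unchanged.

4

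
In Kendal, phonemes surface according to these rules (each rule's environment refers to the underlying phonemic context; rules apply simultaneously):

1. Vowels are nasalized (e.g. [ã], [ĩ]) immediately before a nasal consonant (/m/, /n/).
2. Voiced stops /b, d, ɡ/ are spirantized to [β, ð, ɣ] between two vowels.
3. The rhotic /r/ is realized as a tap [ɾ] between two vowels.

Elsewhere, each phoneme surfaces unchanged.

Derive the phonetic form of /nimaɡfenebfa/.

[nĩmaɡfẽnebfa]

/n/ stays [n].
/i/ (between /n/ and /m/): before a nasal consonant, so rule 1 applies → [ĩ].
/m/ (between /i/ and /a/) is unaffected → [m].
/a/ (between /m/ and /ɡ/) is in the target of rule 1 but the environment (before a nasal consonant) is not met → [a].
/ɡ/ (between /a/ and /f/): rule 2 targets it, but not between two vowels → unchanged [ɡ].
/f/ (between /ɡ/ and /e/) is unaffected → [f].
/e/ — between /f/ and /n/, before a nasal consonant — surfaces as [ẽ] (rule 1).
/n/ (between /e/ and /e/) is unaffected → [n].
/e/ (between /n/ and /b/) is in the target of rule 1 but the environment (before a nasal consonant) is not met → [e].
/b/ — between /e/ and /f/; rule 2 does not apply here → [b].
/f/ (between /b/ and /a/): no rule targets it → [f].
/a/ (word-final) fails the environment for rule 1, so it stays [a].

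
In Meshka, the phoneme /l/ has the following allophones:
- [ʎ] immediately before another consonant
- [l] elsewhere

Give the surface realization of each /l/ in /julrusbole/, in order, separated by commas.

Occurrence 1 (position 3): immediately before another consonant → [ʎ].
Occurrence 2 (position 9): no conditioning environment matches → elsewhere allophone [l].

[ʎ], [l]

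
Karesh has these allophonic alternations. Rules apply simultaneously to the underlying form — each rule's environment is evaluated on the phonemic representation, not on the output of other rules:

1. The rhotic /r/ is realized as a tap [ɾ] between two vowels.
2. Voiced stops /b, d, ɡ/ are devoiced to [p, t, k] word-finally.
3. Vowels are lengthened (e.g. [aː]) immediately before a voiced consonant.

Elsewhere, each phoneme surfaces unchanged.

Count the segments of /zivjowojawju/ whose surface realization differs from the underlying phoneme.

4

Segments that undergo a rule: /i/ → [iː] (rule 3); /o/ → [oː] (rule 3); /o/ → [oː] (rule 3); /a/ → [aː] (rule 3).
All other segments surface unchanged.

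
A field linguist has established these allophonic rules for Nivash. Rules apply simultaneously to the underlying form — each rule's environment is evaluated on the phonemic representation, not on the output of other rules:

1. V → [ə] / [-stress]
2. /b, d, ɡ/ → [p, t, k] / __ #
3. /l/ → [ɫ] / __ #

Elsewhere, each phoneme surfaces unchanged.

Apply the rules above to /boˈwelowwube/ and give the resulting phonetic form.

[bəˈweləwwəbə]

/b/ (word-initial) is in the target of rule 2 but the environment (word-finally) is not met → [b].
/o/ (between /b/ and /w/): in an unstressed syllable, so rule 1 applies → [ə].
/w/ (between /o/ and /e/) is unaffected → [w].
/e/ (between /w/ and /l/): rule 1 targets it, but not in an unstressed syllable → unchanged [e].
/l/ (between /e/ and /o/) fails the environment for rule 3, so it stays [l].
/o/ (between /l/ and /w/) occurs in an unstressed syllable → [ə] by rule 1.
/w/ (between /o/ and /w/): no rule targets it → [w].
/w/ — not in any rule's target class → [w].
Rule 1 applies to /u/ (between /w/ and /b/: in an unstressed syllable) → [ə].
/b/ (between /u/ and /e/) is in the target of rule 2 but the environment (word-finally) is not met → [b].
Rule 1 applies to /e/ (word-final: in an unstressed syllable) → [ə].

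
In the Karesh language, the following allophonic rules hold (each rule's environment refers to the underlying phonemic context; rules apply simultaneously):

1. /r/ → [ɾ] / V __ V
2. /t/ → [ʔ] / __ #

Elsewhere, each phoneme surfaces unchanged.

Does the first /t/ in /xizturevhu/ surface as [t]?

Yes

/t/ (between /z/ and /u/): rule 2 targets it, but not word-finally → unchanged [t].
The actual realization is [t], which matches [t].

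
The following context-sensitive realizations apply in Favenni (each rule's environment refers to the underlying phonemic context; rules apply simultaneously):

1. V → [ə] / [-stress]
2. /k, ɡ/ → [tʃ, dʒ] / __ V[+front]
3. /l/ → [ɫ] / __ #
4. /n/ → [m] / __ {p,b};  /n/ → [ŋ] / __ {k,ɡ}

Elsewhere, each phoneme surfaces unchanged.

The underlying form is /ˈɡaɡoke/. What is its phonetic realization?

/ɡ/ (word-initial): rule 2 targets it, but not before a front vowel → unchanged [ɡ].
/a/ — between /ɡ/ and /ɡ/; rule 1 does not apply here → [a].
/ɡ/ — between /a/ and /o/; rule 2 does not apply here → [ɡ].
/o/ (between /ɡ/ and /k/) occurs in an unstressed syllable → [ə] by rule 1.
/k/ meets the environment for rule 2 (before a front vowel) → [tʃ].
/e/ meets the environment for rule 1 (in an unstressed syllable) → [ə].

[ˈɡaɡətʃə]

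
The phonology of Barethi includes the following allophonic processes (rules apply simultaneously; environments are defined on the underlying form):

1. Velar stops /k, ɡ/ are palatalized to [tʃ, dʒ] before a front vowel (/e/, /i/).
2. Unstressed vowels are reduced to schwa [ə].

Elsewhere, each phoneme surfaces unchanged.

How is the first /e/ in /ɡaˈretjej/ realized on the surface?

[e]

/e/ — between /r/ and /t/; rule 2 does not apply here → [e].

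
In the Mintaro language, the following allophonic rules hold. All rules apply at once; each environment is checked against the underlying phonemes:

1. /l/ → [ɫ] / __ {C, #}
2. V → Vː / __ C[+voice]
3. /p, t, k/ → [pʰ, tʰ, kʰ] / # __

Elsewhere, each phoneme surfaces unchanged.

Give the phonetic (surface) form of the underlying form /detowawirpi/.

[detoːwaːwiːrpi]

/d/ — not in any rule's target class → [d].
/e/ (between /d/ and /t/): rule 2 targets it, but not before a voiced consonant → unchanged [e].
/t/ (between /e/ and /o/): rule 3 targets it, but not word-initially → unchanged [t].
Rule 2 applies to /o/ (between /t/ and /w/: before a voiced consonant) → [oː].
/w/ (between /o/ and /a/) is unaffected → [w].
/a/ meets the environment for rule 2 (before a voiced consonant) → [aː].
/w/ (between /a/ and /i/): no rule targets it → [w].
/i/ meets the environment for rule 2 (before a voiced consonant) → [iː].
/r/ stays [r].
/p/ (between /r/ and /i/) is in the target of rule 3 but the environment (word-initially) is not met → [p].
/i/ (word-final) fails the environment for rule 2, so it stays [i].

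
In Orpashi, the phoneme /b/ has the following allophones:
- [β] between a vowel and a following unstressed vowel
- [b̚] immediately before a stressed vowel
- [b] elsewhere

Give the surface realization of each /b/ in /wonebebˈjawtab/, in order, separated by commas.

Occurrence 1 (position 5): between a vowel and a following unstressed vowel → [β].
Occurrence 2 (position 7): no conditioning environment matches → elsewhere allophone [b].
Occurrence 3 (position 13): no conditioning environment matches → elsewhere allophone [b].

[β], [b], [b]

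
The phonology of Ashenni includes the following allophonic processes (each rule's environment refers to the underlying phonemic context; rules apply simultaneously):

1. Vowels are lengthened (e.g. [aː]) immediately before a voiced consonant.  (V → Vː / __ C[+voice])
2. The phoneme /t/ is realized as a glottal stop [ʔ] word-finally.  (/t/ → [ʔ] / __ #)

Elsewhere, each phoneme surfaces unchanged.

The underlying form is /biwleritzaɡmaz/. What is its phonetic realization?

/b/ stays [b].
Rule 1 applies to /i/ (between /b/ and /w/: before a voiced consonant) → [iː].
/w/ stays [w].
/l/ stays [l].
/e/ (between /l/ and /r/) occurs before a voiced consonant → [eː] by rule 1.
/r/ (between /e/ and /i/): no rule targets it → [r].
/i/ — between /r/ and /t/; rule 1 does not apply here → [i].
/t/ (between /i/ and /z/) fails the environment for rule 2, so it stays [t].
/z/ (between /t/ and /a/) is unaffected → [z].
/a/ meets the environment for rule 1 (before a voiced consonant) → [aː].
/ɡ/ (between /a/ and /m/) is unaffected → [ɡ].
/m/ (between /ɡ/ and /a/): no rule targets it → [m].
/a/ (between /m/ and /z/) occurs before a voiced consonant → [aː] by rule 1.
/z/ — not in any rule's target class → [z].

[biːwleːritzaːɡmaːz]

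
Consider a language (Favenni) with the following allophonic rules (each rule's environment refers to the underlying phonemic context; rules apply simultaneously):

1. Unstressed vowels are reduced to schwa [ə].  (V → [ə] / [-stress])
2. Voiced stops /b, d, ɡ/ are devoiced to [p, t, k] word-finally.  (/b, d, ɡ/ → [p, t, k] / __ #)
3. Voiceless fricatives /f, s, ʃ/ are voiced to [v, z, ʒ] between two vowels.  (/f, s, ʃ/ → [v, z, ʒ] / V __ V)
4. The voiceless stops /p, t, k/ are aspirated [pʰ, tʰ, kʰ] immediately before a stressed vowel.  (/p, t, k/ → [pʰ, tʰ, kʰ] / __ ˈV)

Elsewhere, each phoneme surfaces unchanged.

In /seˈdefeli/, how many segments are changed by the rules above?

4

Segments that undergo a rule: /e/ → [ə] (rule 1); /f/ → [v] (rule 3); /e/ → [ə] (rule 1); /i/ → [ə] (rule 1).
All other segments surface unchanged.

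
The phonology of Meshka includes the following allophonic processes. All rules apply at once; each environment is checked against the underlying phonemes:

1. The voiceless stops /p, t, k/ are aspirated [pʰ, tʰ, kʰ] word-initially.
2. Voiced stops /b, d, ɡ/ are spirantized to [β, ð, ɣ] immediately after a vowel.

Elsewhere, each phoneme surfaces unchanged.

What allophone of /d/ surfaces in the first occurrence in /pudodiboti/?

/d/ (between /u/ and /o/): immediately after a vowel, so rule 2 applies → [ð].

[ð]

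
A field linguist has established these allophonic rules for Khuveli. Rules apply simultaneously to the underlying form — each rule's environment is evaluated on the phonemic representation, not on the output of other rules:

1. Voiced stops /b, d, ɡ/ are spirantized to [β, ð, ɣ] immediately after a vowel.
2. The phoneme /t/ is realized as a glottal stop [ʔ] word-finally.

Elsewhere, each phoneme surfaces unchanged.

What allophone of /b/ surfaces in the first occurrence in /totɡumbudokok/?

[b]

/b/ (between /m/ and /u/) fails the environment for rule 1, so it stays [b].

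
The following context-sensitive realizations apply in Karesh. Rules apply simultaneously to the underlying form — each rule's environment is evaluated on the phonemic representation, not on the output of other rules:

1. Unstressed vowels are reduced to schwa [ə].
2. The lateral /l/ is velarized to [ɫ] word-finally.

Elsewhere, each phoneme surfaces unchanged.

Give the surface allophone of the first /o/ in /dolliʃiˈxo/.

[ə]

Rule 1 applies to /o/ (between /d/ and /l/: in an unstressed syllable) → [ə].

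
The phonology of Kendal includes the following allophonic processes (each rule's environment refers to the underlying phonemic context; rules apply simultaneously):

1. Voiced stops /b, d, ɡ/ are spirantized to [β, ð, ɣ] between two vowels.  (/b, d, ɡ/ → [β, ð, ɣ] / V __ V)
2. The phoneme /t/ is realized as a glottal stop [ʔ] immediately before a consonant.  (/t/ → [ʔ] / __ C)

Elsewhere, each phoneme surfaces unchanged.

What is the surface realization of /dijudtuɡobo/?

[dijudtuɣoβo]

/d/ — word-initial; rule 1 does not apply here → [d].
/i/ (between /d/ and /j/): no rule targets it → [i].
/j/ — not in any rule's target class → [j].
/u/ — not in any rule's target class → [u].
/d/ — between /u/ and /t/; rule 1 does not apply here → [d].
/t/ (between /d/ and /u/) fails the environment for rule 2, so it stays [t].
/u/ (between /t/ and /ɡ/) is unaffected → [u].
Rule 1 applies to /ɡ/ (between /u/ and /o/: between two vowels) → [ɣ].
/o/ (between /ɡ/ and /b/) is unaffected → [o].
/b/ — between /o/ and /o/, between two vowels — surfaces as [β] (rule 1).
/o/ stays [o].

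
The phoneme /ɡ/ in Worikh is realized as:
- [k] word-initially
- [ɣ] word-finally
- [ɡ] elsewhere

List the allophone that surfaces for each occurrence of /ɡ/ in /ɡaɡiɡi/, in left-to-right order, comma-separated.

Occurrence 1 (position 1): word-initially → [k].
Occurrence 2 (position 3): no conditioning environment matches → elsewhere allophone [ɡ].
Occurrence 3 (position 5): no conditioning environment matches → elsewhere allophone [ɡ].

[k], [ɡ], [ɡ]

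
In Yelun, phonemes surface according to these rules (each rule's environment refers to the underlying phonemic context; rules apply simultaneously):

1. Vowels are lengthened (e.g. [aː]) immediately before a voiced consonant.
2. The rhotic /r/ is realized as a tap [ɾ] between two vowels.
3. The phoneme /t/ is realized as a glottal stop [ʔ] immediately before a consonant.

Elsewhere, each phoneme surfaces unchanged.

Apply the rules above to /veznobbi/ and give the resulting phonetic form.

/v/ — not in any rule's target class → [v].
/e/ — between /v/ and /z/, before a voiced consonant — surfaces as [eː] (rule 1).
/z/ (between /e/ and /n/) is unaffected → [z].
/n/ (between /z/ and /o/): no rule targets it → [n].
/o/ (between /n/ and /b/): before a voiced consonant, so rule 1 applies → [oː].
/b/ stays [b].
/b/ stays [b].
/i/ (word-final): rule 1 targets it, but not before a voiced consonant → unchanged [i].

[veːznoːbbi]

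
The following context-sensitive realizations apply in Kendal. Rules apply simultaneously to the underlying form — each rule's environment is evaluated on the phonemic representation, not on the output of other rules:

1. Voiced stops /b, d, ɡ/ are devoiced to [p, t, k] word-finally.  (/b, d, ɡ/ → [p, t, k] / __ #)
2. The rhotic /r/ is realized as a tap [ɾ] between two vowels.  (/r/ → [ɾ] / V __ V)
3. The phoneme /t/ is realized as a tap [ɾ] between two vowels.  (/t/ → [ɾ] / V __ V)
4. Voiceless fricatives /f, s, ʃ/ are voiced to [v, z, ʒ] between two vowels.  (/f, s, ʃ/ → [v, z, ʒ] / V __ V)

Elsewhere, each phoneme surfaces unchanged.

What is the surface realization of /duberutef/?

[dubeɾuɾef]

/d/ — word-initial; rule 1 does not apply here → [d].
/u/ (between /d/ and /b/): no rule targets it → [u].
/b/ (between /u/ and /e/) is in the target of rule 1 but the environment (word-finally) is not met → [b].
/e/ — not in any rule's target class → [e].
/r/ (between /e/ and /u/) occurs between two vowels → [ɾ] by rule 2.
/u/ (between /r/ and /t/): no rule targets it → [u].
/t/ — between /u/ and /e/, between two vowels — surfaces as [ɾ] (rule 3).
/e/ (between /t/ and /f/) is unaffected → [e].
/f/ (word-final) fails the environment for rule 4, so it stays [f].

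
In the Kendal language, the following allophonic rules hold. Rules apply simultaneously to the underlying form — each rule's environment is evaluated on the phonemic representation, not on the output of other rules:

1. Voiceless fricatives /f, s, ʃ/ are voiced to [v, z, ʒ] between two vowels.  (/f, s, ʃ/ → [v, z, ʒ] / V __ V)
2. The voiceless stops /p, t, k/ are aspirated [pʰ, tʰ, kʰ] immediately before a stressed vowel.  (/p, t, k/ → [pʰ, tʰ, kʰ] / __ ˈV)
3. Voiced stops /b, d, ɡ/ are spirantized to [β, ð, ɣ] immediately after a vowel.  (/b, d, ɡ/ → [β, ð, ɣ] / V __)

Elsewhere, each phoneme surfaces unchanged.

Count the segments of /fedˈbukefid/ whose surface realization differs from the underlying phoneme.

Segments that undergo a rule: /d/ → [ð] (rule 3); /f/ → [v] (rule 1); /d/ → [ð] (rule 3).
All other segments surface unchanged.

3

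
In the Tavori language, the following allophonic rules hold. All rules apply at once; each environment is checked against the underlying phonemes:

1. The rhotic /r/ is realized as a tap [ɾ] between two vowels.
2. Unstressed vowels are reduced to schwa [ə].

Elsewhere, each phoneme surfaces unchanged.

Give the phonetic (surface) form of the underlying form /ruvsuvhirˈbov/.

/r/ (word-initial) fails the environment for rule 1, so it stays [r].
/u/ — between /r/ and /v/, in an unstressed syllable — surfaces as [ə] (rule 2).
/v/ — not in any rule's target class → [v].
/s/ (between /v/ and /u/) is unaffected → [s].
/u/ meets the environment for rule 2 (in an unstressed syllable) → [ə].
/v/ (between /u/ and /h/): no rule targets it → [v].
/h/ stays [h].
/i/ meets the environment for rule 2 (in an unstressed syllable) → [ə].
/r/ (between /i/ and /b/): rule 1 targets it, but not between two vowels → unchanged [r].
/b/ stays [b].
/o/ (between /b/ and /v/) fails the environment for rule 2, so it stays [o].
/v/ (word-final): no rule targets it → [v].

[rəvsəvhərˈbov]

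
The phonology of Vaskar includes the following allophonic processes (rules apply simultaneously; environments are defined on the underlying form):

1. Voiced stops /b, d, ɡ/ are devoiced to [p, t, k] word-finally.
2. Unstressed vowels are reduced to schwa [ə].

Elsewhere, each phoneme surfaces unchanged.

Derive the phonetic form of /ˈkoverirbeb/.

/k/ — not in any rule's target class → [k].
/o/ (between /k/ and /v/): rule 2 targets it, but not in an unstressed syllable → unchanged [o].
/v/ — not in any rule's target class → [v].
/e/ — between /v/ and /r/, in an unstressed syllable — surfaces as [ə] (rule 2).
/r/ — not in any rule's target class → [r].
Rule 2 applies to /i/ (between /r/ and /r/: in an unstressed syllable) → [ə].
/r/ — not in any rule's target class → [r].
/b/ (between /r/ and /e/) fails the environment for rule 1, so it stays [b].
/e/ meets the environment for rule 2 (in an unstressed syllable) → [ə].
/b/ meets the environment for rule 1 (word-finally) → [p].

[ˈkovərərbəp]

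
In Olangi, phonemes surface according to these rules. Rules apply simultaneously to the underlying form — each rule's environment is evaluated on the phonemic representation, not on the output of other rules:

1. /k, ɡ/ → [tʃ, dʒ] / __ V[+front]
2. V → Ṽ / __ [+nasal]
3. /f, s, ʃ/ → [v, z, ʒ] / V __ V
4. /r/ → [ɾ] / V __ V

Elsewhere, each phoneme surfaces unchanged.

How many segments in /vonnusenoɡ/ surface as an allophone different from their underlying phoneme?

3

Segments that undergo a rule: /o/ → [õ] (rule 2); /s/ → [z] (rule 3); /e/ → [ẽ] (rule 2).
All other segments surface unchanged.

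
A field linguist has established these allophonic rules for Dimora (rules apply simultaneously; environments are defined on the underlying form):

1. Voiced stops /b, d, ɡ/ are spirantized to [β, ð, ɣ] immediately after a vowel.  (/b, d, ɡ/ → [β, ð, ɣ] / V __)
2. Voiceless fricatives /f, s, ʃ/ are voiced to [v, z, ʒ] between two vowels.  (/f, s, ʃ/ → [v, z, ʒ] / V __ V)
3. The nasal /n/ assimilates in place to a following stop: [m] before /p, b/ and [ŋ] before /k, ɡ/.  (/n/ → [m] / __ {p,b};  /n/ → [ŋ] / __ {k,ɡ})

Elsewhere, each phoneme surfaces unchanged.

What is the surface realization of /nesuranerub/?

[nezuraneruβ]

/n/ (word-initial) is in the target of rule 3 but the environment (before a labial or velar stop) is not met → [n].
/e/ stays [e].
/s/ meets the environment for rule 2 (between two vowels) → [z].
/u/ — not in any rule's target class → [u].
/r/ — not in any rule's target class → [r].
/a/ (between /r/ and /n/): no rule targets it → [a].
/n/ — between /a/ and /e/; rule 3 does not apply here → [n].
/e/ (between /n/ and /r/): no rule targets it → [e].
/r/ (between /e/ and /u/) is unaffected → [r].
/u/ — not in any rule's target class → [u].
Rule 1 applies to /b/ (word-final: immediately after a vowel) → [β].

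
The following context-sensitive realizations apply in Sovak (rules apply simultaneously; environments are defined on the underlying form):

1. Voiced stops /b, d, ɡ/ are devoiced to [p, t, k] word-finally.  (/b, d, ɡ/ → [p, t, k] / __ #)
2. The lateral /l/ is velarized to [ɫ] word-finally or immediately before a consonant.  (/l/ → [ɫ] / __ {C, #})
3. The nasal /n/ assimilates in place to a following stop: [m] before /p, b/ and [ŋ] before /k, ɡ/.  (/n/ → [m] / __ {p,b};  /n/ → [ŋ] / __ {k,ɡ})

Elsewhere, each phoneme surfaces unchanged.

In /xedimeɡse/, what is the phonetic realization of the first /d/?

[d]

/d/ (between /e/ and /i/): rule 1 targets it, but not word-finally → unchanged [d].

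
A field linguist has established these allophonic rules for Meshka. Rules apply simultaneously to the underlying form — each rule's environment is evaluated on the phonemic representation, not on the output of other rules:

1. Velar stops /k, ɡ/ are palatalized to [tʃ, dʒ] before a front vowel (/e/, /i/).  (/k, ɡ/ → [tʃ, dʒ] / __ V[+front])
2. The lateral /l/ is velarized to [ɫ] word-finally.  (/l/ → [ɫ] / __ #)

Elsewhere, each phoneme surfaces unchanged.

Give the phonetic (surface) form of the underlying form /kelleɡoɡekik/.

[tʃelleɡodʒetʃik]

Rule 1 applies to /k/ (word-initial: before a front vowel) → [tʃ].
/e/ (between /k/ and /l/): no rule targets it → [e].
/l/ — between /e/ and /l/; rule 2 does not apply here → [l].
/l/ (between /l/ and /e/) is in the target of rule 2 but the environment (word-finally) is not met → [l].
/e/ stays [e].
/ɡ/ — between /e/ and /o/; rule 1 does not apply here → [ɡ].
/o/ stays [o].
/ɡ/ meets the environment for rule 1 (before a front vowel) → [dʒ].
/e/ — not in any rule's target class → [e].
/k/ (between /e/ and /i/): before a front vowel, so rule 1 applies → [tʃ].
/i/ (between /k/ and /k/) is unaffected → [i].
/k/ (word-final) is in the target of rule 1 but the environment (before a front vowel) is not met → [k].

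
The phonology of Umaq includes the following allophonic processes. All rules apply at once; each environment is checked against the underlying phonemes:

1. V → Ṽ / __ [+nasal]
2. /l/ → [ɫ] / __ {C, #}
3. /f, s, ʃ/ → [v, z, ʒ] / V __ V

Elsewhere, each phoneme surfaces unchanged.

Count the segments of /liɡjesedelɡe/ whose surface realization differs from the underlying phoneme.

Segments that undergo a rule: /s/ → [z] (rule 3); /l/ → [ɫ] (rule 2).
All other segments surface unchanged.

2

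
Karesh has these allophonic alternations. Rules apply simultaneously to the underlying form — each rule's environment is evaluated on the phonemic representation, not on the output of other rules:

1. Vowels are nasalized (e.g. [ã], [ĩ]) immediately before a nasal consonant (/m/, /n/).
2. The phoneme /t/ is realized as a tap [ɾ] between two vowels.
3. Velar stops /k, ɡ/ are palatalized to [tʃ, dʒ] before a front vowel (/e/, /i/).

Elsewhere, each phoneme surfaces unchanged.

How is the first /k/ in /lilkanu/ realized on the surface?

/k/ (between /l/ and /a/): rule 3 targets it, but not before a front vowel → unchanged [k].

[k]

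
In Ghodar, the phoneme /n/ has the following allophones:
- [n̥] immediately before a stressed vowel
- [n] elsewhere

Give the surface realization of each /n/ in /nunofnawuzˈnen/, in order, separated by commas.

Occurrence 1 (position 1): no conditioning environment matches → elsewhere allophone [n].
Occurrence 2 (position 3): no conditioning environment matches → elsewhere allophone [n].
Occurrence 3 (position 6): no conditioning environment matches → elsewhere allophone [n].
Occurrence 4 (position 11): immediately before a stressed vowel → [n̥].
Occurrence 5 (position 13): no conditioning environment matches → elsewhere allophone [n].

[n], [n], [n], [n̥], [n]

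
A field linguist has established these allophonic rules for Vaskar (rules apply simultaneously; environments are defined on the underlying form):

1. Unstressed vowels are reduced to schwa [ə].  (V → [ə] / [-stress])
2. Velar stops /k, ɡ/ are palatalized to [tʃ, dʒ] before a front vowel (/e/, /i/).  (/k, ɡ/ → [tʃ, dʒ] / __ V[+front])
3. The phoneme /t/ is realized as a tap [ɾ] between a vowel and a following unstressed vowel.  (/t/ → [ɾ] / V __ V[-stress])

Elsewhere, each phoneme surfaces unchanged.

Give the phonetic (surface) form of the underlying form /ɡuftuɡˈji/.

/ɡ/ (word-initial): rule 2 targets it, but not before a front vowel → unchanged [ɡ].
/u/ (between /ɡ/ and /f/) occurs in an unstressed syllable → [ə] by rule 1.
/f/ — not in any rule's target class → [f].
/t/ (between /f/ and /u/) fails the environment for rule 3, so it stays [t].
/u/ — between /t/ and /ɡ/, in an unstressed syllable — surfaces as [ə] (rule 1).
/ɡ/ (between /u/ and /j/) is in the target of rule 2 but the environment (before a front vowel) is not met → [ɡ].
/j/ (between /ɡ/ and /i/): no rule targets it → [j].
/i/ (word-final) is in the target of rule 1 but the environment (in an unstressed syllable) is not met → [i].

[ɡəftəɡˈji]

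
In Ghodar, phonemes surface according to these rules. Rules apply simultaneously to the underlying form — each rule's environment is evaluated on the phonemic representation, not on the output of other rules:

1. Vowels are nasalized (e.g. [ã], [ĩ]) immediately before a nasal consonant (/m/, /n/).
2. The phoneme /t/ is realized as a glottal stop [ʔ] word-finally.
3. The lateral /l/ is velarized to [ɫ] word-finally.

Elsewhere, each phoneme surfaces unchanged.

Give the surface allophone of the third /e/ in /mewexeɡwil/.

[e]

/e/ (between /x/ and /ɡ/): rule 1 targets it, but not before a nasal consonant → unchanged [e].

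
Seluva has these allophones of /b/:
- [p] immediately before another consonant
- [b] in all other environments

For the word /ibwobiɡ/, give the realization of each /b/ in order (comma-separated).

[p], [b]

Occurrence 1 (position 2): immediately before another consonant → [p].
Occurrence 2 (position 5): no conditioning environment matches → elsewhere allophone [b].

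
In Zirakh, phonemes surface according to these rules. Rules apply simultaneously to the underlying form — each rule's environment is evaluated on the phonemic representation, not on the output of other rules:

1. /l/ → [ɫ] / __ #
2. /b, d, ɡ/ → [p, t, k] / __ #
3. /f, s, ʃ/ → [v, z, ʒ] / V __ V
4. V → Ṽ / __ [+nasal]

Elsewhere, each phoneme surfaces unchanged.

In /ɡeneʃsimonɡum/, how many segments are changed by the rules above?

4

Segments that undergo a rule: /e/ → [ẽ] (rule 4); /i/ → [ĩ] (rule 4); /o/ → [õ] (rule 4); /u/ → [ũ] (rule 4).
All other segments surface unchanged.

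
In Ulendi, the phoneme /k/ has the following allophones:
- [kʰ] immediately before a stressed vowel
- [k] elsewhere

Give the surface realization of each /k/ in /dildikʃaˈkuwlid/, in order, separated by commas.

[k], [kʰ]

Occurrence 1 (position 6): no conditioning environment matches → elsewhere allophone [k].
Occurrence 2 (position 9): immediately before a stressed vowel → [kʰ].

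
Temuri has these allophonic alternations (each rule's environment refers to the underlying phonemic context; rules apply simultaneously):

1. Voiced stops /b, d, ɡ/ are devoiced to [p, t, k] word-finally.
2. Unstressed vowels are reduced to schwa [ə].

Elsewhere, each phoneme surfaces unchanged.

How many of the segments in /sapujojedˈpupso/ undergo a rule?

Segments that undergo a rule: /a/ → [ə] (rule 2); /u/ → [ə] (rule 2); /o/ → [ə] (rule 2); /e/ → [ə] (rule 2); /o/ → [ə] (rule 2).
All other segments surface unchanged.

5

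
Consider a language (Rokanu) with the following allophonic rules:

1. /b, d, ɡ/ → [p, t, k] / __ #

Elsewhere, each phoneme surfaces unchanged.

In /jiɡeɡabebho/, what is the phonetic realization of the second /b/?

[b]

/b/ (between /e/ and /h/) is in the target of rule 1 but the environment (word-finally) is not met → [b].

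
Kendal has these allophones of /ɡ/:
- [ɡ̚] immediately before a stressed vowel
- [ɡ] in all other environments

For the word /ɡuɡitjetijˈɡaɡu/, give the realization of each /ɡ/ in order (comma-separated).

[ɡ], [ɡ], [ɡ̚], [ɡ]

Occurrence 1 (position 1): no conditioning environment matches → elsewhere allophone [ɡ].
Occurrence 2 (position 3): no conditioning environment matches → elsewhere allophone [ɡ].
Occurrence 3 (position 11): immediately before a stressed vowel → [ɡ̚].
Occurrence 4 (position 13): no conditioning environment matches → elsewhere allophone [ɡ].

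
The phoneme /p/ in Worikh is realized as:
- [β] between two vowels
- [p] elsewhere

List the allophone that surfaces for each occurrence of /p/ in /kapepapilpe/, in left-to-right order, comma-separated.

Occurrence 1 (position 3): between two vowels → [β].
Occurrence 2 (position 5): between two vowels → [β].
Occurrence 3 (position 7): between two vowels → [β].
Occurrence 4 (position 10): no conditioning environment matches → elsewhere allophone [p].

[β], [β], [β], [p]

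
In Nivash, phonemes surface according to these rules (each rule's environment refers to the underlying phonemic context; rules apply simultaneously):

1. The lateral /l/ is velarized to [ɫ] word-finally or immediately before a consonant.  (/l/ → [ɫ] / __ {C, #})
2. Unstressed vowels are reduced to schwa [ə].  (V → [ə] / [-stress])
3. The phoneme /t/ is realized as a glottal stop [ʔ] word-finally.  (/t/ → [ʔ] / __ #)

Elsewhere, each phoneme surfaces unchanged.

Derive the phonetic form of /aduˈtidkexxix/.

[ədəˈtidkəxxəx]

/a/ (word-initial) occurs in an unstressed syllable → [ə] by rule 2.
/u/ meets the environment for rule 2 (in an unstressed syllable) → [ə].
/t/ — between /u/ and /i/; rule 3 does not apply here → [t].
/i/ (between /t/ and /d/): rule 2 targets it, but not in an unstressed syllable → unchanged [i].
/e/ — between /k/ and /x/, in an unstressed syllable — surfaces as [ə] (rule 2).
/i/ — between /x/ and /x/, in an unstressed syllable — surfaces as [ə] (rule 2).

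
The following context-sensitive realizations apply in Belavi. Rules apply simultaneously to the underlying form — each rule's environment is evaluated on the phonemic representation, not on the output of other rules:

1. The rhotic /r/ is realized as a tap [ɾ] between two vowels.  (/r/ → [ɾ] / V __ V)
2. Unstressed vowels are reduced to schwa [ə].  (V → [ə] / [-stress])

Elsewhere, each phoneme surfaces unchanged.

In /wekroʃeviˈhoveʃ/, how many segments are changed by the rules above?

Segments that undergo a rule: /e/ → [ə] (rule 2); /o/ → [ə] (rule 2); /e/ → [ə] (rule 2); /i/ → [ə] (rule 2); /e/ → [ə] (rule 2).
All other segments surface unchanged.

5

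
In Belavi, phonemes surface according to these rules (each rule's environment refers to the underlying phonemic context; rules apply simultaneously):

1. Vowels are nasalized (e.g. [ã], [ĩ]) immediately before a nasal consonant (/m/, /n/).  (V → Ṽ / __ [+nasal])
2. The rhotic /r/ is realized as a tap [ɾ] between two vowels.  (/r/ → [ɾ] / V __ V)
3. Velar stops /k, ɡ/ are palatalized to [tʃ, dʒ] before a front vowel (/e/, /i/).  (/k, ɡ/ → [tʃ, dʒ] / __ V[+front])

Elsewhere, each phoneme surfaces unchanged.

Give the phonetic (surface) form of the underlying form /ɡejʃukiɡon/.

[dʒejʃutʃiɡõn]

/ɡ/ (word-initial): before a front vowel, so rule 3 applies → [dʒ].
/e/ (between /ɡ/ and /j/) is in the target of rule 1 but the environment (before a nasal consonant) is not met → [e].
/j/ stays [j].
/ʃ/ — not in any rule's target class → [ʃ].
/u/ (between /ʃ/ and /k/) is in the target of rule 1 but the environment (before a nasal consonant) is not met → [u].
/k/ — between /u/ and /i/, before a front vowel — surfaces as [tʃ] (rule 3).
/i/ (between /k/ and /ɡ/) fails the environment for rule 1, so it stays [i].
/ɡ/ (between /i/ and /o/) is in the target of rule 3 but the environment (before a front vowel) is not met → [ɡ].
/o/ (between /ɡ/ and /n/): before a nasal consonant, so rule 1 applies → [õ].
/n/ stays [n].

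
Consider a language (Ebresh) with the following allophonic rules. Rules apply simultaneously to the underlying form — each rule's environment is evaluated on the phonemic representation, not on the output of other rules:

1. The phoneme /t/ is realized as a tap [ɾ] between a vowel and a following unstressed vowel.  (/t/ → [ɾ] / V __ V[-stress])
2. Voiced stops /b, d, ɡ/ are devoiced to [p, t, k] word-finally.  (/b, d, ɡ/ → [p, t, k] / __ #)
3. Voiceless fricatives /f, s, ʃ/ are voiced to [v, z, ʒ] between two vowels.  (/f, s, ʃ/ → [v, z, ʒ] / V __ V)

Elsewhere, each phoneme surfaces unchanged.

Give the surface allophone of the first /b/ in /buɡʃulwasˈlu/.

[b]

/b/ (word-initial): rule 2 targets it, but not word-finally → unchanged [b].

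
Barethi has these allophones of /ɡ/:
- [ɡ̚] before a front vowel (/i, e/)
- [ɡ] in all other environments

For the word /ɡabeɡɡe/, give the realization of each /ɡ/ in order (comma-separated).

Occurrence 1 (position 1): no conditioning environment matches → elsewhere allophone [ɡ].
Occurrence 2 (position 5): no conditioning environment matches → elsewhere allophone [ɡ].
Occurrence 3 (position 6): before a front vowel (/i, e/) → [ɡ̚].

[ɡ], [ɡ], [ɡ̚]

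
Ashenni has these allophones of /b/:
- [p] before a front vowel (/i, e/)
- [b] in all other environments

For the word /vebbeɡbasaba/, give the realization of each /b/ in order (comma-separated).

[b], [p], [b], [b]

Occurrence 1 (position 3): no conditioning environment matches → elsewhere allophone [b].
Occurrence 2 (position 4): before a front vowel (/i, e/) → [p].
Occurrence 3 (position 7): no conditioning environment matches → elsewhere allophone [b].
Occurrence 4 (position 11): no conditioning environment matches → elsewhere allophone [b].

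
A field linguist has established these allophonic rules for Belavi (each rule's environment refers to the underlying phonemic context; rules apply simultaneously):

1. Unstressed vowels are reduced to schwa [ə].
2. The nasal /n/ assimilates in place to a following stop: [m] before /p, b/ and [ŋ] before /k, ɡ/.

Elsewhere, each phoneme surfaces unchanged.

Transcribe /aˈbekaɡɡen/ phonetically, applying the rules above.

/a/ — word-initial, in an unstressed syllable — surfaces as [ə] (rule 1).
/e/ (between /b/ and /k/): rule 1 targets it, but not in an unstressed syllable → unchanged [e].
/a/ (between /k/ and /ɡ/): in an unstressed syllable, so rule 1 applies → [ə].
/e/ (between /ɡ/ and /n/) occurs in an unstressed syllable → [ə] by rule 1.
/n/ — word-final; rule 2 does not apply here → [n].

[əˈbekəɡɡən]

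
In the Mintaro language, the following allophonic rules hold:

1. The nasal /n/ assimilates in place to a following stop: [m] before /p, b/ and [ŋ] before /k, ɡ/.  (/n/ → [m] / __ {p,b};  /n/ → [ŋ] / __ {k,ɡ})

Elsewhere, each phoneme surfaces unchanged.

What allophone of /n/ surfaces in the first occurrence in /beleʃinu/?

[n]

/n/ (between /i/ and /u/) fails the environment for rule 1, so it stays [n].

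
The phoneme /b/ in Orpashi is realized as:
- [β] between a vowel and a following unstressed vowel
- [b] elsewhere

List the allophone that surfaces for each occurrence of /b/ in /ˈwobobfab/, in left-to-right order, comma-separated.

Occurrence 1 (position 3): between a vowel and a following unstressed vowel → [β].
Occurrence 2 (position 5): no conditioning environment matches → elsewhere allophone [b].
Occurrence 3 (position 8): no conditioning environment matches → elsewhere allophone [b].

[β], [b], [b]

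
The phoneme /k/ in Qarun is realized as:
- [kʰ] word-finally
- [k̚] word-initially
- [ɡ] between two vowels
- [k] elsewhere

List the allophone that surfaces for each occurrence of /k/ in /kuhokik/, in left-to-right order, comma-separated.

Occurrence 1 (position 1): word-initially → [k̚].
Occurrence 2 (position 5): between two vowels → [ɡ].
Occurrence 3 (position 7): word-finally → [kʰ].

[k̚], [ɡ], [kʰ]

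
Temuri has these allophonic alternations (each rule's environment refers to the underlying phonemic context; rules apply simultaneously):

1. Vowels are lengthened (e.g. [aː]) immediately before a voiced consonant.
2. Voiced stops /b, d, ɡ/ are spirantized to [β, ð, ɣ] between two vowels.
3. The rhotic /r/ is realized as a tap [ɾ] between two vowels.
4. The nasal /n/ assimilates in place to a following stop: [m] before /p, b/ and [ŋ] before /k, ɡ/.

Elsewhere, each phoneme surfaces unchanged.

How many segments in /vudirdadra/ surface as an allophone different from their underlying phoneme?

Segments that undergo a rule: /u/ → [uː] (rule 1); /d/ → [ð] (rule 2); /i/ → [iː] (rule 1); /a/ → [aː] (rule 1).
All other segments surface unchanged.

4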